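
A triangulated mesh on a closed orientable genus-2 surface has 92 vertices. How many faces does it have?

188

χ = 2 − 2·2 = -2, and every face is a triangle so 3F = 2E.
V − E + F = -2 with E = 3F/2 gives 92 − (3/2 − 1)·F = -2, so F = 188 and E = 282.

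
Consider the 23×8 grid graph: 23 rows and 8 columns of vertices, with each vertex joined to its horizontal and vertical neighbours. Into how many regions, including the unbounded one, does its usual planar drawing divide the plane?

The grid has V = 23·8 = 184 vertices and E = 23·7 + 8·22 = 337 edges.
F = 2 − V + E = 2 − 184 + 337 = 155.

155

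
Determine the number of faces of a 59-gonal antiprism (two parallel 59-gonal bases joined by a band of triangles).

120

An antiprism on an n-gon has two n-gon caps and 2n triangles: V = 2·59 = 118, E = 4·59 = 236, F = 2·59 + 2 = 120.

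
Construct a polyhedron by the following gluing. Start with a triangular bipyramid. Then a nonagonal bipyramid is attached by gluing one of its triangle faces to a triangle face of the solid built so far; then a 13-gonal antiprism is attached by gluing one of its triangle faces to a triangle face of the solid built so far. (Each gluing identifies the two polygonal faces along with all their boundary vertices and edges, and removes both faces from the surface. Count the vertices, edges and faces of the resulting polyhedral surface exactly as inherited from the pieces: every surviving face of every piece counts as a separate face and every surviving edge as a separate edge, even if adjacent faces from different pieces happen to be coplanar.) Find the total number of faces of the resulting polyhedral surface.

A triangular bipyramid: V=5, E=9, F=6.
Attach a nonagonal bipyramid (V=11, E=27, F=18) along a 3-gon: merge 3 vertices and 3 edges, delete both glued faces → V=13, E=33, F=22.
Attach a 13-gonal antiprism (V=26, E=52, F=28) along a 3-gon: merge 3 vertices and 3 edges, delete both glued faces → V=36, E=82, F=48.
Check: V − E + F = 36 − 82 + 48 = 2.

48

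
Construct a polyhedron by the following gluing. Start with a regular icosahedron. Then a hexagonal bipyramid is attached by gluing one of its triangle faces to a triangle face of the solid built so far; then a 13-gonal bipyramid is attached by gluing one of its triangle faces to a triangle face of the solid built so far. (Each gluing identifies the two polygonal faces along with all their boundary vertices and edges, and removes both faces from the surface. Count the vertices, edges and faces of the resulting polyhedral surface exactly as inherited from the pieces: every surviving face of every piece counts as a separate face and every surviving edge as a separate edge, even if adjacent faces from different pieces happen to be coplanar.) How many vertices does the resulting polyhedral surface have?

29

A regular icosahedron: V=12, E=30, F=20.
Attach a hexagonal bipyramid (V=8, E=18, F=12) along a 3-gon: merge 3 vertices and 3 edges, delete both glued faces → V=17, E=45, F=30.
Attach a 13-gonal bipyramid (V=15, E=39, F=26) along a 3-gon: merge 3 vertices and 3 edges, delete both glued faces → V=29, E=81, F=54.
Check: V − E + F = 29 − 81 + 54 = 2.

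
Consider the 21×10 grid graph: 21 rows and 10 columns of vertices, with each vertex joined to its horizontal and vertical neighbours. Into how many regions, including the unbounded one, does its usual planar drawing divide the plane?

The grid has V = 21·10 = 210 vertices and E = 21·9 + 10·20 = 389 edges.
F = 2 − V + E = 2 − 210 + 389 = 181.

181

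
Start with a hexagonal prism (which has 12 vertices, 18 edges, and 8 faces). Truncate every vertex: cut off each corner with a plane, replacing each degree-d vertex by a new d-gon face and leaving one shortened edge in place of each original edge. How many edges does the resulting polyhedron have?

54

Truncation replaces each original edge-end by a new vertex, so V′ = 2E = 36.
Each original edge survives, and each old vertex of degree d contributes d new edges; summing degrees gives Σd = 2E, so E′ = E + 2E = 3E = 54.
Each original face survives and each original vertex becomes one new face: F′ = F + V = 20.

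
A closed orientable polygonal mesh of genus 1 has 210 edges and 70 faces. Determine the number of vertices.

For a closed orientable surface of genus 1, χ = 2 − 2·1 = 0.
V = 0 + E − F = 0 + 210 − 70 = 140.

140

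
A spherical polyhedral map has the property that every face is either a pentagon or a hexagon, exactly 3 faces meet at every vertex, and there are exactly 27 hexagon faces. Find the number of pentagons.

12

Let x be the number of pentagons; then F = 27 + x.
Edge–face incidences: 2E = 6·27 + 5·x = 162 + 5x.
Every vertex has degree 3, so 3V = 2E.
Euler: V − E + F = 2 ⇒ (2E)/3 − E + (27 + x) = 2.
Multiply by 6: 2·(2E) − 3·(2E) + 6·(27 + x) = 12, i.e. 162 + 6x − (162 + 5x) = 12.
Collecting terms: x = 12.
Then 2E = 162 + 5·12 = 222, so E = 111, V = 2E/3 = 74, F = 27 + 12 = 39.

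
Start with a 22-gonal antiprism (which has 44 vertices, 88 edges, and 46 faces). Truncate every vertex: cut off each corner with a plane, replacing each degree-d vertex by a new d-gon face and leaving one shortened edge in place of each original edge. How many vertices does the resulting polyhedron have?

176

Truncation replaces each original edge-end by a new vertex, so V′ = 2E = 176.
Each original edge survives, and each old vertex of degree d contributes d new edges; summing degrees gives Σd = 2E, so E′ = E + 2E = 3E = 264.
Each original face survives and each original vertex becomes one new face: F′ = F + V = 90.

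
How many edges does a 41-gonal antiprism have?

An antiprism on an n-gon has two n-gon caps and 2n triangles: V = 2·41 = 82, E = 4·41 = 164, F = 2·41 + 2 = 84.

164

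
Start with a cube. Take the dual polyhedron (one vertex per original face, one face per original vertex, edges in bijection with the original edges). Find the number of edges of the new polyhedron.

The base solid has V = 8, E = 12, F = 6.
The dual swaps V and F and preserves E: V′ = F = 6, E′ = E = 12, F′ = V = 8.

12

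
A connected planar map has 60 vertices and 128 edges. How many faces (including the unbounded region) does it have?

70

Euler's formula for a connected plane graph: V − E + F = 2, so F = 2 − 60 + 128 = 70.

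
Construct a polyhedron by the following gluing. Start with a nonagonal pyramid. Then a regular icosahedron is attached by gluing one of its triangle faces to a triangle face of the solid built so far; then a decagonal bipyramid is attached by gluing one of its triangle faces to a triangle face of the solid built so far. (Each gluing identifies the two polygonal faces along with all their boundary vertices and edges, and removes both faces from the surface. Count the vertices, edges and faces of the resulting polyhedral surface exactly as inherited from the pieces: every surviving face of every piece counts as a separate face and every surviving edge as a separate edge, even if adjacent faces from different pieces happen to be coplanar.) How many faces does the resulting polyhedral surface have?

46

A nonagonal pyramid: V=10, E=18, F=10.
Attach a regular icosahedron (V=12, E=30, F=20) along a 3-gon: merge 3 vertices and 3 edges, delete both glued faces → V=19, E=45, F=28.
Attach a decagonal bipyramid (V=12, E=30, F=20) along a 3-gon: merge 3 vertices and 3 edges, delete both glued faces → V=28, E=72, F=46.
Check: V − E + F = 28 − 72 + 46 = 2.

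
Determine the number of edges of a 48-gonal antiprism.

192

An antiprism on an n-gon has two n-gon caps and 2n triangles: V = 2·48 = 96, E = 4·48 = 192, F = 2·48 + 2 = 98.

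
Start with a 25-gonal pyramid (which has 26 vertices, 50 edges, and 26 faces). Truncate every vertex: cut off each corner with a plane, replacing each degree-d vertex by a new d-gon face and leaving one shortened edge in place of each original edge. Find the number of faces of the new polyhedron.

Truncation replaces each original edge-end by a new vertex, so V′ = 2E = 100.
Each original edge survives, and each old vertex of degree d contributes d new edges; summing degrees gives Σd = 2E, so E′ = E + 2E = 3E = 150.
Each original face survives and each original vertex becomes one new face: F′ = F + V = 52.

52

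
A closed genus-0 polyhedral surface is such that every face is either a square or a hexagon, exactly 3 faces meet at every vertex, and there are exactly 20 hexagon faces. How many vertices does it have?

48

Let x be the number of squares; then F = 20 + x.
Edge–face incidences: 2E = 6·20 + 4·x = 120 + 4x.
Every vertex has degree 3, so 3V = 2E.
Euler: V − E + F = 2 ⇒ (2E)/3 − E + (20 + x) = 2.
Multiply by 6: 2·(2E) − 3·(2E) + 6·(20 + x) = 12, i.e. 120 + 6x − (120 + 4x) = 12.
Collecting terms: 2x = 12, so x = 6.
Then 2E = 120 + 4·6 = 144, so E = 72, V = 2E/3 = 48, F = 20 + 6 = 26.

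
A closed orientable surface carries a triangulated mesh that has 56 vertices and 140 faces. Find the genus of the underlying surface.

8

Every face is a triangle, so 2E = 3·140 = 420, giving E = 210.
χ = V − E + F = 56 − 210 + 140 = -14.
For a closed orientable surface χ = 2 − 2g, so g = (2 − (-14))/2 = 8.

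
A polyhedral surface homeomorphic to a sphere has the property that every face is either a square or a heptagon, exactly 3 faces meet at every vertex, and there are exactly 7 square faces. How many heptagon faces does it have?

2

Let x be the number of heptagons; then F = 7 + x.
Edge–face incidences: 2E = 4·7 + 7·x = 28 + 7x.
Every vertex has degree 3, so 3V = 2E.
Euler: V − E + F = 2 ⇒ (2E)/3 − E + (7 + x) = 2.
Multiply by 6: 2·(2E) − 3·(2E) + 6·(7 + x) = 12, i.e. 42 + 6x − (28 + 7x) = 12.
Collecting terms: −x + 14 = 12, so −x = −2, so x = 2.
Then 2E = 28 + 7·2 = 42, so E = 21, V = 2E/3 = 14, F = 7 + 2 = 9.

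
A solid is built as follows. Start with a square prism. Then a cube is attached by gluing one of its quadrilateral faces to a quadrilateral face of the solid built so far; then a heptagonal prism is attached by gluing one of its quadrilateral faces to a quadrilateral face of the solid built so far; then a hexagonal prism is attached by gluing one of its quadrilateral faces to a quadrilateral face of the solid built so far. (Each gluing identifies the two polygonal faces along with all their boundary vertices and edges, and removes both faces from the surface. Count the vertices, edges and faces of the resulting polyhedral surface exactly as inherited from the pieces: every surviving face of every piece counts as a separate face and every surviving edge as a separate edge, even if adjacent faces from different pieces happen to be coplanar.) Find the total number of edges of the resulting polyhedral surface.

51

A square prism: V=8, E=12, F=6.
Attach a cube (V=8, E=12, F=6) along a 4-gon: merge 4 vertices and 4 edges, delete both glued faces → V=12, E=20, F=10.
Attach a heptagonal prism (V=14, E=21, F=9) along a 4-gon: merge 4 vertices and 4 edges, delete both glued faces → V=22, E=37, F=17.
Attach a hexagonal prism (V=12, E=18, F=8) along a 4-gon: merge 4 vertices and 4 edges, delete both glued faces → V=30, E=51, F=23.
Check: V − E + F = 30 − 51 + 23 = 2.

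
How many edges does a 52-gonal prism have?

156

A prism on an n-gon has two n-gon bases and n rectangular sides: V = 2·52 = 104, E = 3·52 = 156, F = 52 + 2 = 54.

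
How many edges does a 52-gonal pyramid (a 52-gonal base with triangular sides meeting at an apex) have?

104

A pyramid on an n-gon base has one n-gon and n triangles: V = 52 + 1 = 53, E = 2·52 = 104, F = 52 + 1 = 53.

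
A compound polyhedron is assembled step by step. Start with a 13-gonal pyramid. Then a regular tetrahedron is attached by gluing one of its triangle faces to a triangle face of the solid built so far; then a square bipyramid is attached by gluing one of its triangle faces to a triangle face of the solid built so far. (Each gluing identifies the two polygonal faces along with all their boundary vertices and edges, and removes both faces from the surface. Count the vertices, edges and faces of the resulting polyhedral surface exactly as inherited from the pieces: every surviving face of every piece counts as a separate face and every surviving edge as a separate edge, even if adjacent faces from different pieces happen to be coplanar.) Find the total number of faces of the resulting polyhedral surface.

22

A 13-gonal pyramid: V=14, E=26, F=14.
Attach a regular tetrahedron (V=4, E=6, F=4) along a 3-gon: merge 3 vertices and 3 edges, delete both glued faces → V=15, E=29, F=16.
Attach a square bipyramid (V=6, E=12, F=8) along a 3-gon: merge 3 vertices and 3 edges, delete both glued faces → V=18, E=38, F=22.
Check: V − E + F = 18 − 38 + 22 = 2.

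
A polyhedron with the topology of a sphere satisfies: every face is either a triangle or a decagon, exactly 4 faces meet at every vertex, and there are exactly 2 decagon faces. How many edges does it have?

40

Let x be the number of triangles; then F = 2 + x.
Edge–face incidences: 2E = 10·2 + 3·x = 20 + 3x.
Every vertex has degree 4, so 4V = 2E.
Euler: V − E + F = 2 ⇒ (2E)/4 − E + (2 + x) = 2.
Multiply by 8: 2·(2E) − 4·(2E) + 8·(2 + x) = 16, i.e. 16 + 8x − 2·(20 + 3x) = 16.
Collecting terms: 2x − 24 = 16, so 2x = 40, so x = 20.
Then 2E = 20 + 3·20 = 80, so E = 40, V = 2E/4 = 20, F = 2 + 20 = 22.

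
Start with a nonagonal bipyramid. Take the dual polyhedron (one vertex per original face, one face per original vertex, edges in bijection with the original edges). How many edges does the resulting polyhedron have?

The base solid has V = 11, E = 27, F = 18.
The dual swaps V and F and preserves E: V′ = F = 18, E′ = E = 27, F′ = V = 11.

27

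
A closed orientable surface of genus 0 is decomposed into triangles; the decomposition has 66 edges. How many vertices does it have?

χ = 2 − 2·0 = 2, and every face is a triangle so 3F = 2E.
F = 2E/3 = 44. Then V = 2 + E − F = 2 + 66 − 44 = 24.

24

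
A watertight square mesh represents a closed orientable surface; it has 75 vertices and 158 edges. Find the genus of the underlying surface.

Every face is a square and each edge borders two faces, so 4F = 2·158, giving F = 79.
χ = V − E + F = 75 − 158 + 79 = -4.
For a closed orientable surface χ = 2 − 2g, so g = (2 − (-4))/2 = 3.

3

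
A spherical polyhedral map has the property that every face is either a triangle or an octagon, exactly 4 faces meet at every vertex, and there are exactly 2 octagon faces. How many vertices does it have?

16

Let x be the number of triangles; then F = 2 + x.
Edge–face incidences: 2E = 8·2 + 3·x = 16 + 3x.
Every vertex has degree 4, so 4V = 2E.
Euler: V − E + F = 2 ⇒ (2E)/4 − E + (2 + x) = 2.
Multiply by 8: 2·(2E) − 4·(2E) + 8·(2 + x) = 16, i.e. 16 + 8x − 2·(16 + 3x) = 16.
Collecting terms: 2x − 16 = 16, so 2x = 32, so x = 16.
Then 2E = 16 + 3·16 = 64, so E = 32, V = 2E/4 = 16, F = 2 + 16 = 18.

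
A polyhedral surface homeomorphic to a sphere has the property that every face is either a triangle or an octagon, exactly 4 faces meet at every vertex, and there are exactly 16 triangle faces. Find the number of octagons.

2

Let x be the number of octagons; then F = 16 + x.
Edge–face incidences: 2E = 3·16 + 8·x = 48 + 8x.
Every vertex has degree 4, so 4V = 2E.
Euler: V − E + F = 2 ⇒ (2E)/4 − E + (16 + x) = 2.
Multiply by 8: 2·(2E) − 4·(2E) + 8·(16 + x) = 16, i.e. 128 + 8x − 2·(48 + 8x) = 16.
Collecting terms: −8x + 32 = 16, so −8x = −16, so x = 2.
Then 2E = 48 + 8·2 = 64, so E = 32, V = 2E/4 = 16, F = 16 + 2 = 18.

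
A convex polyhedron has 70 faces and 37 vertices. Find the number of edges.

105

Here V − E + F = 2.
E = V + F − (2) = 37 + 70 − (2) = 105.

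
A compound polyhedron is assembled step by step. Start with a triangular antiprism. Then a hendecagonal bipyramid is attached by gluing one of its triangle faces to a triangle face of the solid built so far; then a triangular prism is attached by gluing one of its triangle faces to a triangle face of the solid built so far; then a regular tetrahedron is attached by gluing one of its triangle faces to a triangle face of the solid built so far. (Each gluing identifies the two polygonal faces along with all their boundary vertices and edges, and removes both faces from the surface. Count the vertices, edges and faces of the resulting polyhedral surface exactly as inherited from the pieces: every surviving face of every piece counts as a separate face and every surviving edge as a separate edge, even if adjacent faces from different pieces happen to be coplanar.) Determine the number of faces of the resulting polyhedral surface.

33

A triangular antiprism: V=6, E=12, F=8.
Attach a hendecagonal bipyramid (V=13, E=33, F=22) along a 3-gon: merge 3 vertices and 3 edges, delete both glued faces → V=16, E=42, F=28.
Attach a triangular prism (V=6, E=9, F=5) along a 3-gon: merge 3 vertices and 3 edges, delete both glued faces → V=19, E=48, F=31.
Attach a regular tetrahedron (V=4, E=6, F=4) along a 3-gon: merge 3 vertices and 3 edges, delete both glued faces → V=20, E=51, F=33.
Check: V − E + F = 20 − 51 + 33 = 2.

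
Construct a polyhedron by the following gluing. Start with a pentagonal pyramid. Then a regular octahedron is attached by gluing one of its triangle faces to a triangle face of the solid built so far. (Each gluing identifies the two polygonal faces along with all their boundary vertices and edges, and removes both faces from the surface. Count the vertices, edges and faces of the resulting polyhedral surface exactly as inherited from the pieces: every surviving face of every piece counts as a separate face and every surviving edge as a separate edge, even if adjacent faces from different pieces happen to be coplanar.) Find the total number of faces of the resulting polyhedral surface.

A pentagonal pyramid: V=6, E=10, F=6.
Attach a regular octahedron (V=6, E=12, F=8) along a 3-gon: merge 3 vertices and 3 edges, delete both glued faces → V=9, E=19, F=12.
Check: V − E + F = 9 − 19 + 12 = 2.

12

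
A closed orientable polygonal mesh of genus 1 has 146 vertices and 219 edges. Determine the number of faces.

73

For a closed orientable surface of genus 1, χ = 2 − 2·1 = 0.
F = 0 − V + E = 0 − 146 + 219 = 73.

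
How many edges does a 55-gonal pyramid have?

110

A pyramid on an n-gon base has one n-gon and n triangles: V = 55 + 1 = 56, E = 2·55 = 110, F = 55 + 1 = 56.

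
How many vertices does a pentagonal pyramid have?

6

A pyramid on an n-gon base has one n-gon and n triangles: V = 5 + 1 = 6, E = 2·5 = 10, F = 5 + 1 = 6.
Check: V − E + F = 6 − 10 + 6 = 2.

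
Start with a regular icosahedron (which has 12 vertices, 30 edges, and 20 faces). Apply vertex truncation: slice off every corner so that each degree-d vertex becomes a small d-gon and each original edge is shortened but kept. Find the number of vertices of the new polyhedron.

Truncation replaces each original edge-end by a new vertex, so V′ = 2E = 60.
Each original edge survives, and each old vertex of degree d contributes d new edges; summing degrees gives Σd = 2E, so E′ = E + 2E = 3E = 90.
Each original face survives and each original vertex becomes one new face: F′ = F + V = 32.

60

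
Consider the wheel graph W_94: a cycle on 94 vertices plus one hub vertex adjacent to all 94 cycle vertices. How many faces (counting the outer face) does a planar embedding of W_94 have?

W_94 has V = 94 + 1 = 95 vertices and E = 2·94 = 188 edges.
By Euler's formula F = 2 − V + E = 2 − 95 + 188 = 95.

95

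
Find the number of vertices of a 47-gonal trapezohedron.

The n-trapezohedron (dual of the n-antiprism) has V = 2·47 + 2 = 96, E = 4·47 = 188, F = 2·47 = 94.

96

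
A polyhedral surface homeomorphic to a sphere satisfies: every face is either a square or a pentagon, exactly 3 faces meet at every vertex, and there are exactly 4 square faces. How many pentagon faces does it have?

Let x be the number of pentagons; then F = 4 + x.
Edge–face incidences: 2E = 4·4 + 5·x = 16 + 5x.
Every vertex has degree 3, so 3V = 2E.
Euler: V − E + F = 2 ⇒ (2E)/3 − E + (4 + x) = 2.
Multiply by 6: 2·(2E) − 3·(2E) + 6·(4 + x) = 12, i.e. 24 + 6x − (16 + 5x) = 12.
Collecting terms: x + 8 = 12, so x = 4.
Then 2E = 16 + 5·4 = 36, so E = 18, V = 2E/3 = 12, F = 4 + 4 = 8.

4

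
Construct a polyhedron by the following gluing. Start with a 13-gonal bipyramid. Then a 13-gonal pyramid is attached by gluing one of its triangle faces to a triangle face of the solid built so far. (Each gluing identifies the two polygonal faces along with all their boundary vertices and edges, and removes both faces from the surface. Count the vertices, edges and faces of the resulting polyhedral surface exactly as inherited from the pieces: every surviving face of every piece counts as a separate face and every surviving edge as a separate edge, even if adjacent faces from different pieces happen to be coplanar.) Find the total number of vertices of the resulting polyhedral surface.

A 13-gonal bipyramid: V=15, E=39, F=26.
Attach a 13-gonal pyramid (V=14, E=26, F=14) along a 3-gon: merge 3 vertices and 3 edges, delete both glued faces → V=26, E=62, F=38.
Check: V − E + F = 26 − 62 + 38 = 2.

26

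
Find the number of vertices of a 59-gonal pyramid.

60

A pyramid on an n-gon base has one n-gon and n triangles: V = 59 + 1 = 60, E = 2·59 = 118, F = 59 + 1 = 60.
Check: V − E + F = 60 − 118 + 60 = 2.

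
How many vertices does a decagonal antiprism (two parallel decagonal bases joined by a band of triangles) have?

20

An antiprism on an n-gon has two n-gon caps and 2n triangles: V = 2·10 = 20, E = 4·10 = 40, F = 2·10 + 2 = 22.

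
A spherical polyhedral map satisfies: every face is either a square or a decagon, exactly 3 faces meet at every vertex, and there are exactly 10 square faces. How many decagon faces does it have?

2

Let x be the number of decagons; then F = 10 + x.
Edge–face incidences: 2E = 4·10 + 10·x = 40 + 10x.
Every vertex has degree 3, so 3V = 2E.
Euler: V − E + F = 2 ⇒ (2E)/3 − E + (10 + x) = 2.
Multiply by 6: 2·(2E) − 3·(2E) + 6·(10 + x) = 12, i.e. 60 + 6x − (40 + 10x) = 12.
Collecting terms: −4x + 20 = 12, so −4x = −8, so x = 2.
Then 2E = 40 + 10·2 = 60, so E = 30, V = 2E/3 = 20, F = 10 + 2 = 12.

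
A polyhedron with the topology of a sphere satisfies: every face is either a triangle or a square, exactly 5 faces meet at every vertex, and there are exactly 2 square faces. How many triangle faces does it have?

24

Let x be the number of triangles; then F = 2 + x.
Edge–face incidences: 2E = 4·2 + 3·x = 8 + 3x.
Every vertex has degree 5, so 5V = 2E.
Euler: V − E + F = 2 ⇒ (2E)/5 − E + (2 + x) = 2.
Multiply by 10: 2·(2E) − 5·(2E) + 10·(2 + x) = 20, i.e. 20 + 10x − 3·(8 + 3x) = 20.
Collecting terms: x − 4 = 20, so x = 24.
Then 2E = 8 + 3·24 = 80, so E = 40, V = 2E/5 = 16, F = 2 + 24 = 26.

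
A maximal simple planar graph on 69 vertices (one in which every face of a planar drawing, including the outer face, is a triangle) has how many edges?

In a plane triangulation 3F = 2E and V − E + F = 2, so E = 3V − 6 = 3·69 − 6 = 201.

201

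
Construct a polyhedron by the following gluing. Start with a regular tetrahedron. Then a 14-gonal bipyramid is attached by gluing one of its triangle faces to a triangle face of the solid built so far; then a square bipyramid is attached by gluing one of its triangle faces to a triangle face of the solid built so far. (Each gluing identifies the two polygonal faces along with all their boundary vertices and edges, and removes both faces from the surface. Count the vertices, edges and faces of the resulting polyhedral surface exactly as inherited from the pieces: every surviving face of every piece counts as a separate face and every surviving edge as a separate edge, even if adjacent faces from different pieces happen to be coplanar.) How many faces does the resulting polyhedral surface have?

36

A regular tetrahedron: V=4, E=6, F=4.
Attach a 14-gonal bipyramid (V=16, E=42, F=28) along a 3-gon: merge 3 vertices and 3 edges, delete both glued faces → V=17, E=45, F=30.
Attach a square bipyramid (V=6, E=12, F=8) along a 3-gon: merge 3 vertices and 3 edges, delete both glued faces → V=20, E=54, F=36.
Check: V − E + F = 20 − 54 + 36 = 2.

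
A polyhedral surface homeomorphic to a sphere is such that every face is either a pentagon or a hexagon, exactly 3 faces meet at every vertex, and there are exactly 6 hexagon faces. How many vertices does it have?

Let x be the number of pentagons; then F = 6 + x.
Edge–face incidences: 2E = 6·6 + 5·x = 36 + 5x.
Every vertex has degree 3, so 3V = 2E.
Euler: V − E + F = 2 ⇒ (2E)/3 − E + (6 + x) = 2.
Multiply by 6: 2·(2E) − 3·(2E) + 6·(6 + x) = 12, i.e. 36 + 6x − (36 + 5x) = 12.
Collecting terms: x = 12.
Then 2E = 36 + 5·12 = 96, so E = 48, V = 2E/3 = 32, F = 6 + 12 = 18.

32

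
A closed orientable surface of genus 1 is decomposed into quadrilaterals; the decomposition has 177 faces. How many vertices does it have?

177

χ = 2 − 2·1 = 0, and every face is a square so 4F = 2E.
E = 4·177/2 = 354. Then V = 0 + E − F = 0 + 354 − 177 = 177.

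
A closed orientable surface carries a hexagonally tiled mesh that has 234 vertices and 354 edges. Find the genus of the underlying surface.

2

Every face is a hexagon and each edge borders two faces, so 6F = 2·354, giving F = 118.
χ = V − E + F = 234 − 354 + 118 = -2.
For a closed orientable surface χ = 2 − 2g, so g = (2 − (-2))/2 = 2.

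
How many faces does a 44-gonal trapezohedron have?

The n-trapezohedron (dual of the n-antiprism) has V = 2·44 + 2 = 90, E = 4·44 = 176, F = 2·44 = 88.

88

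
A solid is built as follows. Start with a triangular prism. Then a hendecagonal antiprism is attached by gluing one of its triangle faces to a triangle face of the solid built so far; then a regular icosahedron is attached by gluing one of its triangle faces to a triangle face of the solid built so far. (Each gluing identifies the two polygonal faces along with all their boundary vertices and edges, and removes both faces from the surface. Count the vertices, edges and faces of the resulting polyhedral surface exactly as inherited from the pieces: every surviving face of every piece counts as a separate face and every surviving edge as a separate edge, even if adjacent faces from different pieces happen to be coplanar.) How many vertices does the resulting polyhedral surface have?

34

A triangular prism: V=6, E=9, F=5.
Attach a hendecagonal antiprism (V=22, E=44, F=24) along a 3-gon: merge 3 vertices and 3 edges, delete both glued faces → V=25, E=50, F=27.
Attach a regular icosahedron (V=12, E=30, F=20) along a 3-gon: merge 3 vertices and 3 edges, delete both glued faces → V=34, E=77, F=45.
Check: V − E + F = 34 − 77 + 45 = 2.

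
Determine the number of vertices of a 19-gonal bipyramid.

A bipyramid over an n-gon has 2n triangular faces and n + 2 vertices: V = 19 + 2 = 21, E = 3·19 = 57, F = 2·19 = 38.
Check: V − E + F = 21 − 57 + 38 = 2.

21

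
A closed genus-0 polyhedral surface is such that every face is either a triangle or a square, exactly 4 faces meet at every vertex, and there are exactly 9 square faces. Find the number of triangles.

Let x be the number of triangles; then F = 9 + x.
Edge–face incidences: 2E = 4·9 + 3·x = 36 + 3x.
Every vertex has degree 4, so 4V = 2E.
Euler: V − E + F = 2 ⇒ (2E)/4 − E + (9 + x) = 2.
Multiply by 8: 2·(2E) − 4·(2E) + 8·(9 + x) = 16, i.e. 72 + 8x − 2·(36 + 3x) = 16.
Collecting terms: 2x = 16, so x = 8.
Then 2E = 36 + 3·8 = 60, so E = 30, V = 2E/4 = 15, F = 9 + 8 = 17.

8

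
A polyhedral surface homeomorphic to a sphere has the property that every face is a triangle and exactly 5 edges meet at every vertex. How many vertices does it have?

Each face has 3 edges and each edge borders two faces, so 2E = 3F.
Each vertex has degree 5, so 5V = 2E and hence V = 3F/5.
Euler: V − E + F = 2 ⇒ (3F/5) − (3F/2) + F = 2.
Multiply by 10: (6 − 15 + 10)F = 20, i.e. 1F = 20.
So F = 20, E = 3·20/2 = 30, V = 3·20/5 = 12.

12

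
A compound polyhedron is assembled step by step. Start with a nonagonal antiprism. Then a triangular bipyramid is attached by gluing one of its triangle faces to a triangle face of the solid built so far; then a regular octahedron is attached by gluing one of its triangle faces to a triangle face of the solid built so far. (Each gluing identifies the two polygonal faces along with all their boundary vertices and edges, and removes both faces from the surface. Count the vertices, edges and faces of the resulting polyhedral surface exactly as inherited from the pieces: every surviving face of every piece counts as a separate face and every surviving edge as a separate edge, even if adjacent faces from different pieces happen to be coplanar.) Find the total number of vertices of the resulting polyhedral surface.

23

A nonagonal antiprism: V=18, E=36, F=20.
Attach a triangular bipyramid (V=5, E=9, F=6) along a 3-gon: merge 3 vertices and 3 edges, delete both glued faces → V=20, E=42, F=24.
Attach a regular octahedron (V=6, E=12, F=8) along a 3-gon: merge 3 vertices and 3 edges, delete both glued faces → V=23, E=51, F=30.
Check: V − E + F = 23 − 51 + 30 = 2.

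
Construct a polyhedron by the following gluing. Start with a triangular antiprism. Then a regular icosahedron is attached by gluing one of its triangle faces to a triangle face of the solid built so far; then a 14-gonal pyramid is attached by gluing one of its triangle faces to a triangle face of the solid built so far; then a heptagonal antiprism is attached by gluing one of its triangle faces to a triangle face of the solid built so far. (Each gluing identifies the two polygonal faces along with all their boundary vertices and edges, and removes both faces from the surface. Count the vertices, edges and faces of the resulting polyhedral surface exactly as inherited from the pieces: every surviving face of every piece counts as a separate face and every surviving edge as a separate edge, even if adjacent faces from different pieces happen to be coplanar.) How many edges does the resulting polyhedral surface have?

A triangular antiprism: V=6, E=12, F=8.
Attach a regular icosahedron (V=12, E=30, F=20) along a 3-gon: merge 3 vertices and 3 edges, delete both glued faces → V=15, E=39, F=26.
Attach a 14-gonal pyramid (V=15, E=28, F=15) along a 3-gon: merge 3 vertices and 3 edges, delete both glued faces → V=27, E=64, F=39.
Attach a heptagonal antiprism (V=14, E=28, F=16) along a 3-gon: merge 3 vertices and 3 edges, delete both glued faces → V=38, E=89, F=53.
Check: V − E + F = 38 − 89 + 53 = 2.

89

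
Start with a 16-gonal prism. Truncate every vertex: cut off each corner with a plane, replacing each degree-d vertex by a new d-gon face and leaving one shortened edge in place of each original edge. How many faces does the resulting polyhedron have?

50

The base solid has V = 32, E = 48, F = 18.
Truncation replaces each original edge-end by a new vertex, so V′ = 2E = 96.
Each original edge survives, and each old vertex of degree d contributes d new edges; summing degrees gives Σd = 2E, so E′ = E + 2E = 3E = 144.
Each original face survives and each original vertex becomes one new face: F′ = F + V = 50.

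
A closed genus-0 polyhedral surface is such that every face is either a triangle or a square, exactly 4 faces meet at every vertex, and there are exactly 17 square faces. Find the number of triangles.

Let x be the number of triangles; then F = 17 + x.
Edge–face incidences: 2E = 4·17 + 3·x = 68 + 3x.
Every vertex has degree 4, so 4V = 2E.
Euler: V − E + F = 2 ⇒ (2E)/4 − E + (17 + x) = 2.
Multiply by 8: 2·(2E) − 4·(2E) + 8·(17 + x) = 16, i.e. 136 + 8x − 2·(68 + 3x) = 16.
Collecting terms: 2x = 16, so x = 8.
Then 2E = 68 + 3·8 = 92, so E = 46, V = 2E/4 = 23, F = 17 + 8 = 25.

8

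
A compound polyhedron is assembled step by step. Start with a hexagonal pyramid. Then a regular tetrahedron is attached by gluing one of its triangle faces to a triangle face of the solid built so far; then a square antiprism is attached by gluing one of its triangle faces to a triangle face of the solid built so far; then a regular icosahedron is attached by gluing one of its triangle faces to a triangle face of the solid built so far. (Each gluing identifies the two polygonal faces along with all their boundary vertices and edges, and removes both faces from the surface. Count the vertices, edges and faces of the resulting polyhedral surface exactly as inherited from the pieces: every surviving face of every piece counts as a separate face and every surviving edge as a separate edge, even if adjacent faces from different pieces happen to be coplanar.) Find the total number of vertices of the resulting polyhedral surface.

22

A hexagonal pyramid: V=7, E=12, F=7.
Attach a regular tetrahedron (V=4, E=6, F=4) along a 3-gon: merge 3 vertices and 3 edges, delete both glued faces → V=8, E=15, F=9.
Attach a square antiprism (V=8, E=16, F=10) along a 3-gon: merge 3 vertices and 3 edges, delete both glued faces → V=13, E=28, F=17.
Attach a regular icosahedron (V=12, E=30, F=20) along a 3-gon: merge 3 vertices and 3 edges, delete both glued faces → V=22, E=55, F=35.
Check: V − E + F = 22 − 55 + 35 = 2.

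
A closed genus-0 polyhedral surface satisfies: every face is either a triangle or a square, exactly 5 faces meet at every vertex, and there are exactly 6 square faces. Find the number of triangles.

Let x be the number of triangles; then F = 6 + x.
Edge–face incidences: 2E = 4·6 + 3·x = 24 + 3x.
Every vertex has degree 5, so 5V = 2E.
Euler: V − E + F = 2 ⇒ (2E)/5 − E + (6 + x) = 2.
Multiply by 10: 2·(2E) − 5·(2E) + 10·(6 + x) = 20, i.e. 60 + 10x − 3·(24 + 3x) = 20.
Collecting terms: x − 12 = 20, so x = 32.
Then 2E = 24 + 3·32 = 120, so E = 60, V = 2E/5 = 24, F = 6 + 32 = 38.

32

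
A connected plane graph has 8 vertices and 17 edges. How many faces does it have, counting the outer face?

11

Euler's formula for a connected plane graph: V − E + F = 2, so F = 2 − 8 + 17 = 11.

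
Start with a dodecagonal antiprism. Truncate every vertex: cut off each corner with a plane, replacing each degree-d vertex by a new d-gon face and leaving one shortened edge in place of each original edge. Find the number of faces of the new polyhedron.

The base solid has V = 24, E = 48, F = 26.
Truncation replaces each original edge-end by a new vertex, so V′ = 2E = 96.
Each original edge survives, and each old vertex of degree d contributes d new edges; summing degrees gives Σd = 2E, so E′ = E + 2E = 3E = 144.
Each original face survives and each original vertex becomes one new face: F′ = F + V = 50.

50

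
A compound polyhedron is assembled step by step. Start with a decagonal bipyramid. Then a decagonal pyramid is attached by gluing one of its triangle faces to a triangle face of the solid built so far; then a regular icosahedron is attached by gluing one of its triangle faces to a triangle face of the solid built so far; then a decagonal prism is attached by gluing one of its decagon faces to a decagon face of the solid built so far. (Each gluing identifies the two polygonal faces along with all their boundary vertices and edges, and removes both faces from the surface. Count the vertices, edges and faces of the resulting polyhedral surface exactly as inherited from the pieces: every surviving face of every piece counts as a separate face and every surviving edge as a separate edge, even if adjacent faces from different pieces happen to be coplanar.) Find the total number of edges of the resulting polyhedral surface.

94

A decagonal bipyramid: V=12, E=30, F=20.
Attach a decagonal pyramid (V=11, E=20, F=11) along a 3-gon: merge 3 vertices and 3 edges, delete both glued faces → V=20, E=47, F=29.
Attach a regular icosahedron (V=12, E=30, F=20) along a 3-gon: merge 3 vertices and 3 edges, delete both glued faces → V=29, E=74, F=47.
Attach a decagonal prism (V=20, E=30, F=12) along a 10-gon: merge 10 vertices and 10 edges, delete both glued faces → V=39, E=94, F=57.
Check: V − E + F = 39 − 94 + 57 = 2.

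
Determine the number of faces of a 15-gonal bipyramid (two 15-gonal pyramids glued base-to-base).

A bipyramid over an n-gon has 2n triangular faces and n + 2 vertices: V = 15 + 2 = 17, E = 3·15 = 45, F = 2·15 = 30.

30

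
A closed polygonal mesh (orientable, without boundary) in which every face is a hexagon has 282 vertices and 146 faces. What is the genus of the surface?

Every face is a hexagon, so 2E = 6·146 = 876, giving E = 438.
χ = V − E + F = 282 − 438 + 146 = -10.
For a closed orientable surface χ = 2 − 2g, so g = (2 − (-10))/2 = 6.

6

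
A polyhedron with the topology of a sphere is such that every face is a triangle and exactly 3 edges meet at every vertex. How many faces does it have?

4

Each face has 3 edges and each edge borders two faces, so 2E = 3F.
Each vertex has degree 3, so 3V = 2E and hence V = 3F/3.
Euler: V − E + F = 2 ⇒ (3F/3) − (3F/2) + F = 2.
Multiply by 6: (6 − 9 + 6)F = 12, i.e. 3F = 12.
So F = 4, E = 3·4/2 = 6, V = 3·4/3 = 4.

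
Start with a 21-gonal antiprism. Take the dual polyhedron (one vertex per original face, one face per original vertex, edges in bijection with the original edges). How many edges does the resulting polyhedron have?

84

The base solid has V = 42, E = 84, F = 44.
The dual swaps V and F and preserves E: V′ = F = 44, E′ = E = 84, F′ = V = 42.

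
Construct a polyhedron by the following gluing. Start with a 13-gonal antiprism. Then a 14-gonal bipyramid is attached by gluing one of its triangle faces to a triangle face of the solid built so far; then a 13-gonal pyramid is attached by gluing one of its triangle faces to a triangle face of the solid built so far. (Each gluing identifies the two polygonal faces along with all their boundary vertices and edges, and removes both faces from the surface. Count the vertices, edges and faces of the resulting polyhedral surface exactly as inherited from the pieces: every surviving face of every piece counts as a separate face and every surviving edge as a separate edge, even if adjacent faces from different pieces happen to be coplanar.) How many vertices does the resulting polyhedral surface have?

A 13-gonal antiprism: V=26, E=52, F=28.
Attach a 14-gonal bipyramid (V=16, E=42, F=28) along a 3-gon: merge 3 vertices and 3 edges, delete both glued faces → V=39, E=91, F=54.
Attach a 13-gonal pyramid (V=14, E=26, F=14) along a 3-gon: merge 3 vertices and 3 edges, delete both glued faces → V=50, E=114, F=66.
Check: V − E + F = 50 − 114 + 66 = 2.

50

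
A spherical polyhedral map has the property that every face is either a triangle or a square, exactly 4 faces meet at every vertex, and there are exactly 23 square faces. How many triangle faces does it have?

Let x be the number of triangles; then F = 23 + x.
Edge–face incidences: 2E = 4·23 + 3·x = 92 + 3x.
Every vertex has degree 4, so 4V = 2E.
Euler: V − E + F = 2 ⇒ (2E)/4 − E + (23 + x) = 2.
Multiply by 8: 2·(2E) − 4·(2E) + 8·(23 + x) = 16, i.e. 184 + 8x − 2·(92 + 3x) = 16.
Collecting terms: 2x = 16, so x = 8.
Then 2E = 92 + 3·8 = 116, so E = 58, V = 2E/4 = 29, F = 23 + 8 = 31.

8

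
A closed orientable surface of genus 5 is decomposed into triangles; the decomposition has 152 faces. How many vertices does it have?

68

χ = 2 − 2·5 = -8, and every face is a triangle so 3F = 2E.
E = 3·152/2 = 228. Then V = -8 + E − F = -8 + 228 − 152 = 68.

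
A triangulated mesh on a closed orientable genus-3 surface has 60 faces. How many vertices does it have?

χ = 2 − 2·3 = -4, and every face is a triangle so 3F = 2E.
E = 3·60/2 = 90. Then V = -4 + E − F = -4 + 90 − 60 = 26.

26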